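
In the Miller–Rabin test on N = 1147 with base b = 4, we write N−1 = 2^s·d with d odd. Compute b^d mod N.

529

1147 − 1 = 1146 = 2^1 · 573, so d = 573.
4^1 ≡ 4 (mod 1147)
4^2 ≡ 4^2 = 16 ≡ 16 (mod 1147)
4^4 ≡ 16^2 = 256 ≡ 256 (mod 1147)
4^8 ≡ 256^2 = 65536 ≡ 157 (mod 1147)
4^16 ≡ 157^2 = 24649 ≡ 562 (mod 1147)
4^32 ≡ 562^2 = 315844 ≡ 419 (mod 1147)
4^64 ≡ 419^2 = 175561 ≡ 70 (mod 1147)
4^128 ≡ 70^2 = 4900 ≡ 312 (mod 1147)
4^256 ≡ 312^2 = 97344 ≡ 996 (mod 1147)
4^512 ≡ 996^2 = 992016 ≡ 1008 (mod 1147)
573 = 512 + 32 + 16 + 8 + 4 + 1 in binary powers of 2.
So 4^573 ≡ 1008 · 419 · 562 · 157 · 256 · 4 ≡ 529 (mod 1147).
Squaring chain: 529; never reaches −1, so base 4 is a Miller–Rabin witness that 1147 is composite.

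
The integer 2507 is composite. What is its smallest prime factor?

2507 is odd.
Digit sum 14, not divisible by 3.
Ends in 7: not divisible by 5.
7: 2507 = 7·358 + 1
11: 2507 = 11·227 + 10
13: 2507 = 13·192 + 11
17: 2507 = 17·147 + 8
19: 2507 = 19·131 + 18
23: 2507 = 23·109

23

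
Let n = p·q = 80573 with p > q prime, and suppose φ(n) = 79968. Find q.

197

φ(n) = (p−1)(q−1) = n − (p+q) + 1, so p + q = 80573 − 79968 + 1 = 606.
p and q are the roots of t² − 606t + 80573 = 0.
Discriminant: 606² − 4·80573 = 367236 − 322292 = 44944; √44944 = 212.
q = (606 − 212)/2 = 197, p = (606 + 212)/2 = 409.
Check: 197 · 409 = 80573.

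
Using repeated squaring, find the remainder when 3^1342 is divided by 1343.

3^1 ≡ 3 (mod 1343)
3^2 ≡ 3^2 = 9 ≡ 9 (mod 1343)
3^4 ≡ 9^2 = 81 ≡ 81 (mod 1343)
3^8 ≡ 81^2 = 6561 ≡ 1189 (mod 1343)
3^16 ≡ 1189^2 = 1413721 ≡ 885 (mod 1343)
3^32 ≡ 885^2 = 783225 ≡ 256 (mod 1343)
3^64 ≡ 256^2 = 65536 ≡ 1072 (mod 1343)
3^128 ≡ 1072^2 = 1149184 ≡ 919 (mod 1343)
3^256 ≡ 919^2 = 844561 ≡ 1157 (mod 1343)
3^512 ≡ 1157^2 = 1338649 ≡ 1021 (mod 1343)
3^1024 ≡ 1021^2 = 1042441 ≡ 273 (mod 1343)
1342 = 1024 + 256 + 32 + 16 + 8 + 4 + 2 in binary powers of 2.
So 3^1342 ≡ 273 · 1157 · 256 · 885 · 1189 · 81 · 9 ≡ 648 (mod 1343).
Since 648 ≠ 1, base 3 is a Fermat witness: 1343 is composite.

648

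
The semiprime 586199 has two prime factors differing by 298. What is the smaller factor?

Since p = q + 298, we have 586199 = q(q + 298), so q² + 298q − 586199 = 0.
Discriminant: 298² + 4·586199 = 88804 + 2344796 = 2433600; √2433600 = 1560.
q = (−298 + 1560)/2 = 631, and p = q + 298 = 929.
Check: 631 · 929 = 586199.

631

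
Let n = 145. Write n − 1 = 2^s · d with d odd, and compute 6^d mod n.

145 − 1 = 144 = 2^4 · 9, so d = 9.
6^1 ≡ 6 (mod 145)
6^2 ≡ 6^2 = 36 ≡ 36 (mod 145)
6^4 ≡ 36^2 = 1296 ≡ 136 (mod 145)
6^8 ≡ 136^2 = 18496 ≡ 81 (mod 145)
9 = 8 + 1 in binary powers of 2.
So 6^9 ≡ 81 · 6 ≡ 51 (mod 145).
Squaring chain: 51 → 136 → 81 → 36; never reaches −1, so base 6 is a Miller–Rabin witness that 145 is composite.

51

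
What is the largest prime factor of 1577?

83

1577 = 19 · 83
83 is prime.
So 1577 = 19 · 83; the largest prime factor is 83.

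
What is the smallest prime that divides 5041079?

5041079 is odd.
Digit sum 26, not divisible by 3.
Ends in 9: not divisible by 5.
7: 5041079 = 7·720154 + 1
11: 5041079 = 11·458279 + 10
13: 5041079 = 13·387775 + 4
17: 5041079 = 17·296534 + 1
19: 5041079 = 19·265319 + 18
23: 5041079 = 23·219177 + 8
29: 5041079 = 29·173830 + 9
31: 5041079 = 31·162615 + 14
37: 5041079 = 37·136245 + 14
41: 5041079 = 41·122953 + 6
43: 5041079 = 43·117234 + 17
47: 5041079 = 47·107257

47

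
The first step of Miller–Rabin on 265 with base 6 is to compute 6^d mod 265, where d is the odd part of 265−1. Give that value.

96

265 − 1 = 264 = 2^3 · 33, so d = 33.
6^1 ≡ 6 (mod 265)
6^2 ≡ 6^2 = 36 ≡ 36 (mod 265)
6^4 ≡ 36^2 = 1296 ≡ 236 (mod 265)
6^8 ≡ 236^2 = 55696 ≡ 46 (mod 265)
6^16 ≡ 46^2 = 2116 ≡ 261 (mod 265)
6^32 ≡ 261^2 = 68121 ≡ 16 (mod 265)
33 = 32 + 1 in binary powers of 2.
So 6^33 ≡ 16 · 6 ≡ 96 (mod 265).
Squaring chain: 96 → 206 → 36; never reaches −1, so base 6 is a Miller–Rabin witness that 265 is composite.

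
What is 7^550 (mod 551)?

7^1 ≡ 7 (mod 551)
7^2 ≡ 7^2 = 49 ≡ 49 (mod 551)
7^4 ≡ 49^2 = 2401 ≡ 197 (mod 551)
7^8 ≡ 197^2 = 38809 ≡ 239 (mod 551)
7^16 ≡ 239^2 = 57121 ≡ 368 (mod 551)
7^32 ≡ 368^2 = 135424 ≡ 429 (mod 551)
7^64 ≡ 429^2 = 184041 ≡ 7 (mod 551)
7^128 ≡ 7^2 = 49 ≡ 49 (mod 551)
7^256 ≡ 49^2 = 2401 ≡ 197 (mod 551)
7^512 ≡ 197^2 = 38809 ≡ 239 (mod 551)
550 = 512 + 32 + 4 + 2 in binary powers of 2.
So 7^550 ≡ 239 · 429 · 197 · 49 ≡ 197 (mod 551).
Since 197 ≠ 1, base 7 is a Fermat witness: 551 is composite.

197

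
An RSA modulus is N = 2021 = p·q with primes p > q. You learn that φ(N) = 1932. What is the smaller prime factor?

43

φ(n) = (p−1)(q−1) = n − (p+q) + 1, so p + q = 2021 − 1932 + 1 = 90.
p and q are the roots of t² − 90t + 2021 = 0.
Discriminant: 90² − 4·2021 = 8100 − 8084 = 16; √16 = 4.
q = (90 − 4)/2 = 43, p = (90 + 4)/2 = 47.
Check: 43 · 47 = 2021.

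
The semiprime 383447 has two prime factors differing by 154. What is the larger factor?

Since p = q + 154, we have 383447 = q(q + 154), so q² + 154q − 383447 = 0.
Discriminant: 154² + 4·383447 = 23716 + 1533788 = 1557504; √1557504 = 1248.
q = (−154 + 1248)/2 = 547, and p = q + 154 = 701.
Check: 547 · 701 = 383447.

701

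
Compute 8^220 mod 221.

8^1 ≡ 8 (mod 221)
8^2 ≡ 8^2 = 64 ≡ 64 (mod 221)
8^4 ≡ 64^2 = 4096 ≡ 118 (mod 221)
8^8 ≡ 118^2 = 13924 ≡ 1 (mod 221)
8^16 ≡ 1^2 = 1 ≡ 1 (mod 221)
8^32 ≡ 1^2 = 1 ≡ 1 (mod 221)
8^64 ≡ 1^2 = 1 ≡ 1 (mod 221)
8^128 ≡ 1^2 = 1 ≡ 1 (mod 221)
220 = 128 + 64 + 16 + 8 + 4 in binary powers of 2.
So 8^220 ≡ 1 · 1 · 1 · 1 · 118 ≡ 118 (mod 221).
Since 118 ≠ 1, base 8 is a Fermat witness: 221 is composite.

118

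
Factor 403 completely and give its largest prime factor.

403 = 13 · 31
31 is prime.
So 403 = 13 · 31; the largest prime factor is 31.

31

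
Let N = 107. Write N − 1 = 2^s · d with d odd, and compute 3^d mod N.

107 − 1 = 106 = 2^1 · 53, so d = 53.
3^1 ≡ 3 (mod 107)
3^2 ≡ 3^2 = 9 ≡ 9 (mod 107)
3^4 ≡ 9^2 = 81 ≡ 81 (mod 107)
3^8 ≡ 81^2 = 6561 ≡ 34 (mod 107)
3^16 ≡ 34^2 = 1156 ≡ 86 (mod 107)
3^32 ≡ 86^2 = 7396 ≡ 13 (mod 107)
53 = 32 + 16 + 4 + 1 in binary powers of 2.
So 3^53 ≡ 13 · 86 · 81 · 3 ≡ 1 (mod 107).
Since 3^d ≡ 1 (mod 107), base 3 does not prove 107 composite.

1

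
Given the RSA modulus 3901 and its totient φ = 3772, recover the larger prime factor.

83

φ(n) = (p−1)(q−1) = n − (p+q) + 1, so p + q = 3901 − 3772 + 1 = 130.
p and q are the roots of t² − 130t + 3901 = 0.
Discriminant: 130² − 4·3901 = 16900 − 15604 = 1296; √1296 = 36.
q = (130 − 36)/2 = 47, p = (130 + 36)/2 = 83.
Check: 47 · 83 = 3901.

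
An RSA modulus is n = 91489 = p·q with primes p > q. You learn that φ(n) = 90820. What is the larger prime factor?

479

φ(n) = (p−1)(q−1) = n − (p+q) + 1, so p + q = 91489 − 90820 + 1 = 670.
p and q are the roots of t² − 670t + 91489 = 0.
Discriminant: 670² − 4·91489 = 448900 − 365956 = 82944; √82944 = 288.
q = (670 − 288)/2 = 191, p = (670 + 288)/2 = 479.
Check: 191 · 479 = 91489.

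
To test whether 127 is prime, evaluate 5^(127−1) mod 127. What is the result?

5^1 ≡ 5 (mod 127)
5^2 ≡ 5^2 = 25 ≡ 25 (mod 127)
5^4 ≡ 25^2 = 625 ≡ 117 (mod 127)
5^8 ≡ 117^2 = 13689 ≡ 100 (mod 127)
5^16 ≡ 100^2 = 10000 ≡ 94 (mod 127)
5^32 ≡ 94^2 = 8836 ≡ 73 (mod 127)
5^64 ≡ 73^2 = 5329 ≡ 122 (mod 127)
126 = 64 + 32 + 16 + 8 + 4 + 2 in binary powers of 2.
So 5^126 ≡ 122 · 73 · 94 · 100 · 117 · 25 ≡ 1 (mod 127).
Since the result is 1, base 5 gives no evidence that 127 is composite.

1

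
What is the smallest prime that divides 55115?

5

55115 is odd.
Digit sum 17, not divisible by 3.
Ends in 5: divisible by 5.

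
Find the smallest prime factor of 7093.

7093 is odd.
Digit sum 19, not divisible by 3.
Ends in 3: not divisible by 5.
7: 7093 = 7·1013 + 2
11: 7093 = 11·644 + 9
13: 7093 = 13·545 + 8
17: 7093 = 17·417 + 4
19: 7093 = 19·373 + 6
23: 7093 = 23·308 + 9
29: 7093 = 29·244 + 17
31: 7093 = 31·228 + 25
37: 7093 = 37·191 + 26
41: 7093 = 41·173

41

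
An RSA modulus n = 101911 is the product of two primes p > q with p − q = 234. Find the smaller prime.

223

Since p = q + 234, we have 101911 = q(q + 234), so q² + 234q − 101911 = 0.
Discriminant: 234² + 4·101911 = 54756 + 407644 = 462400; √462400 = 680.
q = (−234 + 680)/2 = 223, and p = q + 234 = 457.
Check: 223 · 457 = 101911.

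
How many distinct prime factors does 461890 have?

461890 = 2 · 230945
230945 = 5 · 46189
46189 = 11 · 4199
4199 = 13 · 323
323 = 17 · 19
461890 = 2 · 5 · 11 · 13 · 17 · 19, which has 6 distinct prime factors.

6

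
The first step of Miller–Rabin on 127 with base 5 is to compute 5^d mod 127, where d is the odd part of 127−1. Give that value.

127 − 1 = 126 = 2^1 · 63, so d = 63.
5^1 ≡ 5 (mod 127)
5^2 ≡ 5^2 = 25 ≡ 25 (mod 127)
5^4 ≡ 25^2 = 625 ≡ 117 (mod 127)
5^8 ≡ 117^2 = 13689 ≡ 100 (mod 127)
5^16 ≡ 100^2 = 10000 ≡ 94 (mod 127)
5^32 ≡ 94^2 = 8836 ≡ 73 (mod 127)
63 = 32 + 16 + 8 + 4 + 2 + 1 in binary powers of 2.
So 5^63 ≡ 73 · 94 · 100 · 117 · 25 · 5 ≡ 126 (mod 127).
Since 5^d ≡ 126 (mod 127), base 5 does not prove 127 composite.

126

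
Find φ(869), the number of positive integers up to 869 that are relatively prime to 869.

Factor: 869 = 11 · 79.
φ(869) = (11−1) · (79−1) = 10 · 78 = 780.

780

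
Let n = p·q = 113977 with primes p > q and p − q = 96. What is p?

Since p = q + 96, we have 113977 = q(q + 96), so q² + 96q − 113977 = 0.
Discriminant: 96² + 4·113977 = 9216 + 455908 = 465124; √465124 = 682.
q = (−96 + 682)/2 = 293, and p = q + 96 = 389.
Check: 293 · 389 = 113977.

389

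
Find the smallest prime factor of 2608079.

2608079 is odd.
Digit sum 32, not divisible by 3.
Ends in 9: not divisible by 5.
7: 2608079 = 7·372582 + 5
11: 2608079 = 11·237098 + 1
13: 2608079 = 13·200621 + 6
17: 2608079 = 17·153416 + 7
19: 2608079 = 19·137267 + 6
23: 2608079 = 23·113394 + 17
29: 2608079 = 29·89933 + 22
31: 2608079 = 31·84131 + 18
37: 2608079 = 37·70488 + 23
41: 2608079 = 41·63611 + 28
43: 2608079 = 43·60653

43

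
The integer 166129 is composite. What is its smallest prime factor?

166129 is odd.
Digit sum 25, not divisible by 3.
Ends in 9: not divisible by 5.
7: 166129 = 7·23732 + 5
11: 166129 = 11·15102 + 7
13: 166129 = 13·12779 + 2
17: 166129 = 17·9772 + 5
19: 166129 = 19·8743 + 12
23: 166129 = 23·7223

23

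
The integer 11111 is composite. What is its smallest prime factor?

11111 is odd.
Digit sum 5, not divisible by 3.
Ends in 1: not divisible by 5.
7: 11111 = 7·1587 + 2
11: 11111 = 11·1010 + 1
13: 11111 = 13·854 + 9
17: 11111 = 17·653 + 10
19: 11111 = 19·584 + 15
23: 11111 = 23·483 + 2
29: 11111 = 29·383 + 4
31: 11111 = 31·358 + 13
37: 11111 = 37·300 + 11
41: 11111 = 41·271

41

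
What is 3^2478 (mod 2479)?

2452

3^1 ≡ 3 (mod 2479)
3^2 ≡ 3^2 = 9 ≡ 9 (mod 2479)
3^4 ≡ 9^2 = 81 ≡ 81 (mod 2479)
3^8 ≡ 81^2 = 6561 ≡ 1603 (mod 2479)
3^16 ≡ 1603^2 = 2569609 ≡ 1365 (mod 2479)
3^32 ≡ 1365^2 = 1863225 ≡ 1496 (mod 2479)
3^64 ≡ 1496^2 = 2238016 ≡ 1958 (mod 2479)
3^128 ≡ 1958^2 = 3833764 ≡ 1230 (mod 2479)
3^256 ≡ 1230^2 = 1512900 ≡ 710 (mod 2479)
3^512 ≡ 710^2 = 504100 ≡ 863 (mod 2479)
3^1024 ≡ 863^2 = 744769 ≡ 1069 (mod 2479)
3^2048 ≡ 1069^2 = 1142761 ≡ 2421 (mod 2479)
2478 = 2048 + 256 + 128 + 32 + 8 + 4 + 2 in binary powers of 2.
So 3^2478 ≡ 2421 · 710 · 1230 · 1496 · 1603 · 81 · 9 ≡ 2452 (mod 2479).
Since 2452 ≠ 1, base 3 is a Fermat witness: 2479 is composite.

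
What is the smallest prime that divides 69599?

79

69599 is odd.
Digit sum 38, not divisible by 3.
Ends in 9: not divisible by 5.
7: 69599 = 7·9942 + 5
11: 69599 = 11·6327 + 2
13: 69599 = 13·5353 + 10
17: 69599 = 17·4094 + 1
19: 69599 = 19·3663 + 2
23: 69599 = 23·3026 + 1
29: 69599 = 29·2399 + 28
31: 69599 = 31·2245 + 4
37: 69599 = 37·1881 + 2
41: 69599 = 41·1697 + 22
43: 69599 = 43·1618 + 25
47: 69599 = 47·1480 + 39
53: 69599 = 53·1313 + 10
59: 69599 = 59·1179 + 38
61: 69599 = 61·1140 + 59
67: 69599 = 67·1038 + 53
71: 69599 = 71·980 + 19
73: 69599 = 73·953 + 30
79: 69599 = 79·881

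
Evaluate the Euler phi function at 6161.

Factor: 6161 = 61 · 101.
φ(6161) = (61−1) · (101−1) = 60 · 100 = 6000.

6000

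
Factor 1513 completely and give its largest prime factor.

89

1513 = 17 · 89
89 is prime.
So 1513 = 17 · 89; the largest prime factor is 89.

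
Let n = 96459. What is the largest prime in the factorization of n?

96459 = 3 · 32153
32153 = 11 · 2923
2923 = 37 · 79
79 is prime.
So 96459 = 3 · 11 · 37 · 79; the largest prime factor is 79.

79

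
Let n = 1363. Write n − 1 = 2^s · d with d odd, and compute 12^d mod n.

1363 − 1 = 1362 = 2^1 · 681, so d = 681.
12^1 ≡ 12 (mod 1363)
12^2 ≡ 12^2 = 144 ≡ 144 (mod 1363)
12^4 ≡ 144^2 = 20736 ≡ 291 (mod 1363)
12^8 ≡ 291^2 = 84681 ≡ 175 (mod 1363)
12^16 ≡ 175^2 = 30625 ≡ 639 (mod 1363)
12^32 ≡ 639^2 = 408321 ≡ 784 (mod 1363)
12^64 ≡ 784^2 = 614656 ≡ 1306 (mod 1363)
12^128 ≡ 1306^2 = 1705636 ≡ 523 (mod 1363)
12^256 ≡ 523^2 = 273529 ≡ 929 (mod 1363)
12^512 ≡ 929^2 = 863041 ≡ 262 (mod 1363)
681 = 512 + 128 + 32 + 8 + 1 in binary powers of 2.
So 12^681 ≡ 262 · 523 · 784 · 175 · 12 ≡ 824 (mod 1363).
Squaring chain: 824; never reaches −1, so base 12 is a Miller–Rabin witness that 1363 is composite.

824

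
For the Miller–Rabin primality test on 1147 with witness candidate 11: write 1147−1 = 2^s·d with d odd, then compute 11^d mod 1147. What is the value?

1147 − 1 = 1146 = 2^1 · 573, so d = 573.
11^1 ≡ 11 (mod 1147)
11^2 ≡ 11^2 = 121 ≡ 121 (mod 1147)
11^4 ≡ 121^2 = 14641 ≡ 877 (mod 1147)
11^8 ≡ 877^2 = 769129 ≡ 639 (mod 1147)
11^16 ≡ 639^2 = 408321 ≡ 1136 (mod 1147)
11^32 ≡ 1136^2 = 1290496 ≡ 121 (mod 1147)
11^64 ≡ 121^2 = 14641 ≡ 877 (mod 1147)
11^128 ≡ 877^2 = 769129 ≡ 639 (mod 1147)
11^256 ≡ 639^2 = 408321 ≡ 1136 (mod 1147)
11^512 ≡ 1136^2 = 1290496 ≡ 121 (mod 1147)
573 = 512 + 32 + 16 + 8 + 4 + 1 in binary powers of 2.
So 11^573 ≡ 121 · 121 · 1136 · 639 · 877 · 11 ≡ 184 (mod 1147).
Squaring chain: 184; never reaches −1, so base 11 is a Miller–Rabin witness that 1147 is composite.

184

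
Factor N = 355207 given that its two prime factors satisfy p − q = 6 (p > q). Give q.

Since p = q + 6, we have 355207 = q(q + 6), so q² + 6q − 355207 = 0.
Discriminant: 6² + 4·355207 = 36 + 1420828 = 1420864; √1420864 = 1192.
q = (−6 + 1192)/2 = 593, and p = q + 6 = 599.
Check: 593 · 599 = 355207.

593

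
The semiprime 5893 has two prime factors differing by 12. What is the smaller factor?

Since p = q + 12, we have 5893 = q(q + 12), so q² + 12q − 5893 = 0.
Discriminant: 12² + 4·5893 = 144 + 23572 = 23716; √23716 = 154.
q = (−12 + 154)/2 = 71, and p = q + 12 = 83.
Check: 71 · 83 = 5893.

71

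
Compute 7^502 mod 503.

1

7^1 ≡ 7 (mod 503)
7^2 ≡ 7^2 = 49 ≡ 49 (mod 503)
7^4 ≡ 49^2 = 2401 ≡ 389 (mod 503)
7^8 ≡ 389^2 = 151321 ≡ 421 (mod 503)
7^16 ≡ 421^2 = 177241 ≡ 185 (mod 503)
7^32 ≡ 185^2 = 34225 ≡ 21 (mod 503)
7^64 ≡ 21^2 = 441 ≡ 441 (mod 503)
7^128 ≡ 441^2 = 194481 ≡ 323 (mod 503)
7^256 ≡ 323^2 = 104329 ≡ 208 (mod 503)
502 = 256 + 128 + 64 + 32 + 16 + 4 + 2 in binary powers of 2.
So 7^502 ≡ 208 · 323 · 441 · 21 · 185 · 389 · 49 ≡ 1 (mod 503).
Since the result is 1, base 7 gives no evidence that 503 is composite.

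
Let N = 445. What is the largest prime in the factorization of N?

89

445 = 5 · 89
89 is prime.
So 445 = 5 · 89; the largest prime factor is 89.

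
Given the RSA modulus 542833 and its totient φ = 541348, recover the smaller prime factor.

φ(n) = (p−1)(q−1) = n − (p+q) + 1, so p + q = 542833 − 541348 + 1 = 1486.
p and q are the roots of t² − 1486t + 542833 = 0.
Discriminant: 1486² − 4·542833 = 2208196 − 2171332 = 36864; √36864 = 192.
q = (1486 − 192)/2 = 647, p = (1486 + 192)/2 = 839.
Check: 647 · 839 = 542833.

647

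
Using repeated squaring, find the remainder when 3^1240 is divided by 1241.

373

3^1 ≡ 3 (mod 1241)
3^2 ≡ 3^2 = 9 ≡ 9 (mod 1241)
3^4 ≡ 9^2 = 81 ≡ 81 (mod 1241)
3^8 ≡ 81^2 = 6561 ≡ 356 (mod 1241)
3^16 ≡ 356^2 = 126736 ≡ 154 (mod 1241)
3^32 ≡ 154^2 = 23716 ≡ 137 (mod 1241)
3^64 ≡ 137^2 = 18769 ≡ 154 (mod 1241)
3^128 ≡ 154^2 = 23716 ≡ 137 (mod 1241)
3^256 ≡ 137^2 = 18769 ≡ 154 (mod 1241)
3^512 ≡ 154^2 = 23716 ≡ 137 (mod 1241)
3^1024 ≡ 137^2 = 18769 ≡ 154 (mod 1241)
1240 = 1024 + 128 + 64 + 16 + 8 in binary powers of 2.
So 3^1240 ≡ 154 · 137 · 154 · 154 · 356 ≡ 373 (mod 1241).
Since 373 ≠ 1, base 3 is a Fermat witness: 1241 is composite.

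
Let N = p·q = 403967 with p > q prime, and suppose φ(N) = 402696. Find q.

φ(n) = (p−1)(q−1) = n − (p+q) + 1, so p + q = 403967 − 402696 + 1 = 1272.
p and q are the roots of t² − 1272t + 403967 = 0.
Discriminant: 1272² − 4·403967 = 1617984 − 1615868 = 2116; √2116 = 46.
q = (1272 − 46)/2 = 613, p = (1272 + 46)/2 = 659.
Check: 613 · 659 = 403967.

613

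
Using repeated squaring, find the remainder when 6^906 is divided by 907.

6^1 ≡ 6 (mod 907)
6^2 ≡ 6^2 = 36 ≡ 36 (mod 907)
6^4 ≡ 36^2 = 1296 ≡ 389 (mod 907)
6^8 ≡ 389^2 = 151321 ≡ 759 (mod 907)
6^16 ≡ 759^2 = 576081 ≡ 136 (mod 907)
6^32 ≡ 136^2 = 18496 ≡ 356 (mod 907)
6^64 ≡ 356^2 = 126736 ≡ 663 (mod 907)
6^128 ≡ 663^2 = 439569 ≡ 581 (mod 907)
6^256 ≡ 581^2 = 337561 ≡ 157 (mod 907)
6^512 ≡ 157^2 = 24649 ≡ 160 (mod 907)
906 = 512 + 256 + 128 + 8 + 2 in binary powers of 2.
So 6^906 ≡ 160 · 157 · 581 · 759 · 36 ≡ 1 (mod 907).
Since the result is 1, base 6 gives no evidence that 907 is composite.

1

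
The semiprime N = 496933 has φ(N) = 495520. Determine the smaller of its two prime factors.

653

φ(n) = (p−1)(q−1) = n − (p+q) + 1, so p + q = 496933 − 495520 + 1 = 1414.
p and q are the roots of t² − 1414t + 496933 = 0.
Discriminant: 1414² − 4·496933 = 1999396 − 1987732 = 11664; √11664 = 108.
q = (1414 − 108)/2 = 653, p = (1414 + 108)/2 = 761.
Check: 653 · 761 = 496933.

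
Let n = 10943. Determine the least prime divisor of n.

31

10943 is odd.
Digit sum 17, not divisible by 3.
Ends in 3: not divisible by 5.
7: 10943 = 7·1563 + 2
11: 10943 = 11·994 + 9
13: 10943 = 13·841 + 10
17: 10943 = 17·643 + 12
19: 10943 = 19·575 + 18
23: 10943 = 23·475 + 18
29: 10943 = 29·377 + 10
31: 10943 = 31·353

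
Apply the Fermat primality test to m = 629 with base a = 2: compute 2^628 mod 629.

2^1 ≡ 2 (mod 629)
2^2 ≡ 2^2 = 4 ≡ 4 (mod 629)
2^4 ≡ 4^2 = 16 ≡ 16 (mod 629)
2^8 ≡ 16^2 = 256 ≡ 256 (mod 629)
2^16 ≡ 256^2 = 65536 ≡ 120 (mod 629)
2^32 ≡ 120^2 = 14400 ≡ 562 (mod 629)
2^64 ≡ 562^2 = 315844 ≡ 86 (mod 629)
2^128 ≡ 86^2 = 7396 ≡ 477 (mod 629)
2^256 ≡ 477^2 = 227529 ≡ 460 (mod 629)
2^512 ≡ 460^2 = 211600 ≡ 256 (mod 629)
628 = 512 + 64 + 32 + 16 + 4 in binary powers of 2.
So 2^628 ≡ 256 · 86 · 562 · 120 · 16 ≡ 305 (mod 629).
Since 305 ≠ 1, base 2 is a Fermat witness: 629 is composite.

305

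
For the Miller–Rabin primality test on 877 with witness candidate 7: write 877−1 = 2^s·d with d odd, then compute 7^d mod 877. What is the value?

1

877 − 1 = 876 = 2^2 · 219, so d = 219.
7^1 ≡ 7 (mod 877)
7^2 ≡ 7^2 = 49 ≡ 49 (mod 877)
7^4 ≡ 49^2 = 2401 ≡ 647 (mod 877)
7^8 ≡ 647^2 = 418609 ≡ 280 (mod 877)
7^16 ≡ 280^2 = 78400 ≡ 347 (mod 877)
7^32 ≡ 347^2 = 120409 ≡ 260 (mod 877)
7^64 ≡ 260^2 = 67600 ≡ 71 (mod 877)
7^128 ≡ 71^2 = 5041 ≡ 656 (mod 877)
219 = 128 + 64 + 16 + 8 + 2 + 1 in binary powers of 2.
So 7^219 ≡ 656 · 71 · 347 · 280 · 49 · 7 ≡ 1 (mod 877).
Since 7^d ≡ 1 (mod 877), base 7 does not prove 877 composite.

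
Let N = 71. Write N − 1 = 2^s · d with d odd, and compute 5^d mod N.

1

71 − 1 = 70 = 2^1 · 35, so d = 35.
5^1 ≡ 5 (mod 71)
5^2 ≡ 5^2 = 25 ≡ 25 (mod 71)
5^4 ≡ 25^2 = 625 ≡ 57 (mod 71)
5^8 ≡ 57^2 = 3249 ≡ 54 (mod 71)
5^16 ≡ 54^2 = 2916 ≡ 5 (mod 71)
5^32 ≡ 5^2 = 25 ≡ 25 (mod 71)
35 = 32 + 2 + 1 in binary powers of 2.
So 5^35 ≡ 25 · 25 · 5 ≡ 1 (mod 71).
Since 5^d ≡ 1 (mod 71), base 5 does not prove 71 composite.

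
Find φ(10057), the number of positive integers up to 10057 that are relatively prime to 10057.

Factor: 10057 = 89 · 113.
φ(10057) = (89−1) · (113−1) = 88 · 112 = 9856.

9856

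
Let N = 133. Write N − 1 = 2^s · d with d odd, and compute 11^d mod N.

1

133 − 1 = 132 = 2^2 · 33, so d = 33.
11^1 ≡ 11 (mod 133)
11^2 ≡ 11^2 = 121 ≡ 121 (mod 133)
11^4 ≡ 121^2 = 14641 ≡ 11 (mod 133)
11^8 ≡ 11^2 = 121 ≡ 121 (mod 133)
11^16 ≡ 121^2 = 14641 ≡ 11 (mod 133)
11^32 ≡ 11^2 = 121 ≡ 121 (mod 133)
33 = 32 + 1 in binary powers of 2.
So 11^33 ≡ 121 · 11 ≡ 1 (mod 133).
Since 11^d ≡ 1 (mod 133), base 11 does not prove 133 composite.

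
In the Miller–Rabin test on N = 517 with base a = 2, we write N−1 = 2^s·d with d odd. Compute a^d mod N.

517 − 1 = 516 = 2^2 · 129, so d = 129.
2^1 ≡ 2 (mod 517)
2^2 ≡ 2^2 = 4 ≡ 4 (mod 517)
2^4 ≡ 4^2 = 16 ≡ 16 (mod 517)
2^8 ≡ 16^2 = 256 ≡ 256 (mod 517)
2^16 ≡ 256^2 = 65536 ≡ 394 (mod 517)
2^32 ≡ 394^2 = 155236 ≡ 136 (mod 517)
2^64 ≡ 136^2 = 18496 ≡ 401 (mod 517)
2^128 ≡ 401^2 = 160801 ≡ 14 (mod 517)
129 = 128 + 1 in binary powers of 2.
So 2^129 ≡ 14 · 2 ≡ 28 (mod 517).
Squaring chain: 28 → 267; never reaches −1, so base 2 is a Miller–Rabin witness that 517 is composite.

28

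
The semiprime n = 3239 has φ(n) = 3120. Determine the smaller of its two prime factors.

φ(n) = (p−1)(q−1) = n − (p+q) + 1, so p + q = 3239 − 3120 + 1 = 120.
p and q are the roots of t² − 120t + 3239 = 0.
Discriminant: 120² − 4·3239 = 14400 − 12956 = 1444; √1444 = 38.
q = (120 − 38)/2 = 41, p = (120 + 38)/2 = 79.
Check: 41 · 79 = 3239.

41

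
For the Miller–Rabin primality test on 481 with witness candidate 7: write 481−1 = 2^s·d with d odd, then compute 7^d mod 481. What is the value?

481 − 1 = 480 = 2^5 · 15, so d = 15.
7^1 ≡ 7 (mod 481)
7^2 ≡ 7^2 = 49 ≡ 49 (mod 481)
7^4 ≡ 49^2 = 2401 ≡ 477 (mod 481)
7^8 ≡ 477^2 = 227529 ≡ 16 (mod 481)
15 = 8 + 4 + 2 + 1 in binary powers of 2.
So 7^15 ≡ 16 · 477 · 49 · 7 ≡ 174 (mod 481).
Squaring chain: 174 → 454 → 248 → 417 → 248; never reaches −1, so base 7 is a Miller–Rabin witness that 481 is composite.

174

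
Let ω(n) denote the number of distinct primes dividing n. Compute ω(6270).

5

6270 = 2 · 3135
3135 = 3 · 1045
1045 = 5 · 209
209 = 11 · 19
6270 = 2 · 3 · 5 · 11 · 19, which has 5 distinct prime factors.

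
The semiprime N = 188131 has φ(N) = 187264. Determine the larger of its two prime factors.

449

φ(n) = (p−1)(q−1) = n − (p+q) + 1, so p + q = 188131 − 187264 + 1 = 868.
p and q are the roots of t² − 868t + 188131 = 0.
Discriminant: 868² − 4·188131 = 753424 − 752524 = 900; √900 = 30.
q = (868 − 30)/2 = 419, p = (868 + 30)/2 = 449.
Check: 419 · 449 = 188131.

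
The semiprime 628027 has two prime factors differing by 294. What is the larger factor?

953

Since p = q + 294, we have 628027 = q(q + 294), so q² + 294q − 628027 = 0.
Discriminant: 294² + 4·628027 = 86436 + 2512108 = 2598544; √2598544 = 1612.
q = (−294 + 1612)/2 = 659, and p = q + 294 = 953.
Check: 659 · 953 = 628027.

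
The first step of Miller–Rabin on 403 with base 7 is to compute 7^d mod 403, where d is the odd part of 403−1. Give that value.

190

403 − 1 = 402 = 2^1 · 201, so d = 201.
7^1 ≡ 7 (mod 403)
7^2 ≡ 7^2 = 49 ≡ 49 (mod 403)
7^4 ≡ 49^2 = 2401 ≡ 386 (mod 403)
7^8 ≡ 386^2 = 148996 ≡ 289 (mod 403)
7^16 ≡ 289^2 = 83521 ≡ 100 (mod 403)
7^32 ≡ 100^2 = 10000 ≡ 328 (mod 403)
7^64 ≡ 328^2 = 107584 ≡ 386 (mod 403)
7^128 ≡ 386^2 = 148996 ≡ 289 (mod 403)
201 = 128 + 64 + 8 + 1 in binary powers of 2.
So 7^201 ≡ 289 · 386 · 289 · 7 ≡ 190 (mod 403).
Squaring chain: 190; never reaches −1, so base 7 is a Miller–Rabin witness that 403 is composite.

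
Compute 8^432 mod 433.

8^1 ≡ 8 (mod 433)
8^2 ≡ 8^2 = 64 ≡ 64 (mod 433)
8^4 ≡ 64^2 = 4096 ≡ 199 (mod 433)
8^8 ≡ 199^2 = 39601 ≡ 198 (mod 433)
8^16 ≡ 198^2 = 39204 ≡ 234 (mod 433)
8^32 ≡ 234^2 = 54756 ≡ 198 (mod 433)
8^64 ≡ 198^2 = 39204 ≡ 234 (mod 433)
8^128 ≡ 234^2 = 54756 ≡ 198 (mod 433)
8^256 ≡ 198^2 = 39204 ≡ 234 (mod 433)
432 = 256 + 128 + 32 + 16 in binary powers of 2.
So 8^432 ≡ 234 · 198 · 198 · 234 ≡ 1 (mod 433).
Since the result is 1, base 8 gives no evidence that 433 is composite.

1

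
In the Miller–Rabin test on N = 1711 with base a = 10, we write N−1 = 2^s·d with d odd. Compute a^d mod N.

396

1711 − 1 = 1710 = 2^1 · 855, so d = 855.
10^1 ≡ 10 (mod 1711)
10^2 ≡ 10^2 = 100 ≡ 100 (mod 1711)
10^4 ≡ 100^2 = 10000 ≡ 1445 (mod 1711)
10^8 ≡ 1445^2 = 2088025 ≡ 605 (mod 1711)
10^16 ≡ 605^2 = 366025 ≡ 1582 (mod 1711)
10^32 ≡ 1582^2 = 2502724 ≡ 1242 (mod 1711)
10^64 ≡ 1242^2 = 1542564 ≡ 953 (mod 1711)
10^128 ≡ 953^2 = 908209 ≡ 1379 (mod 1711)
10^256 ≡ 1379^2 = 1901641 ≡ 720 (mod 1711)
10^512 ≡ 720^2 = 518400 ≡ 1678 (mod 1711)
855 = 512 + 256 + 64 + 16 + 4 + 2 + 1 in binary powers of 2.
So 10^855 ≡ 1678 · 720 · 953 · 1582 · 1445 · 100 · 10 ≡ 396 (mod 1711).
Squaring chain: 396; never reaches −1, so base 10 is a Miller–Rabin witness that 1711 is composite.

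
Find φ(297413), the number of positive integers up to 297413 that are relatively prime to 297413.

Factor: 297413 = 23 · 67 · 193.
φ(297413) = (23−1) · (67−1) · (193−1) = 22 · 66 · 192 = 278784.

278784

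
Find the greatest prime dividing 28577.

28577 = 17 · 1681
1681 = 41 · 41
41 = 41 · 1
So 28577 = 17 · 41^2; the largest prime factor is 41.

41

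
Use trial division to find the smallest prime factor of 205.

205 is odd.
Digit sum 7, not divisible by 3.
Ends in 5: divisible by 5.

5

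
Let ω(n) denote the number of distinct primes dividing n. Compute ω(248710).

248710 = 2 · 124355
124355 = 5 · 24871
24871 = 7 · 3553
3553 = 11 · 323
323 = 17 · 19
248710 = 2 · 5 · 7 · 11 · 17 · 19, which has 6 distinct prime factors.

6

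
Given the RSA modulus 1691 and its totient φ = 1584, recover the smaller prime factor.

19

φ(n) = (p−1)(q−1) = n − (p+q) + 1, so p + q = 1691 − 1584 + 1 = 108.
p and q are the roots of t² − 108t + 1691 = 0.
Discriminant: 108² − 4·1691 = 11664 − 6764 = 4900; √4900 = 70.
q = (108 − 70)/2 = 19, p = (108 + 70)/2 = 89.
Check: 19 · 89 = 1691.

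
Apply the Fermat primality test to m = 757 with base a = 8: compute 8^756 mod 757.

1

8^1 ≡ 8 (mod 757)
8^2 ≡ 8^2 = 64 ≡ 64 (mod 757)
8^4 ≡ 64^2 = 4096 ≡ 311 (mod 757)
8^8 ≡ 311^2 = 96721 ≡ 582 (mod 757)
8^16 ≡ 582^2 = 338724 ≡ 345 (mod 757)
8^32 ≡ 345^2 = 119025 ≡ 176 (mod 757)
8^64 ≡ 176^2 = 30976 ≡ 696 (mod 757)
8^128 ≡ 696^2 = 484416 ≡ 693 (mod 757)
8^256 ≡ 693^2 = 480249 ≡ 311 (mod 757)
8^512 ≡ 311^2 = 96721 ≡ 582 (mod 757)
756 = 512 + 128 + 64 + 32 + 16 + 4 in binary powers of 2.
So 8^756 ≡ 582 · 693 · 696 · 176 · 345 · 311 ≡ 1 (mod 757).
Since the result is 1, base 8 gives no evidence that 757 is composite.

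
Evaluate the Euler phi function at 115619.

97416

Factor: 115619 = 7 · 83 · 199.
φ(115619) = (7−1) · (83−1) · (199−1) = 6 · 82 · 198 = 97416.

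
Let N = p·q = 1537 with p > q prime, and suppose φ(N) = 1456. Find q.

29

φ(n) = (p−1)(q−1) = n − (p+q) + 1, so p + q = 1537 − 1456 + 1 = 82.
p and q are the roots of t² − 82t + 1537 = 0.
Discriminant: 82² − 4·1537 = 6724 − 6148 = 576; √576 = 24.
q = (82 − 24)/2 = 29, p = (82 + 24)/2 = 53.
Check: 29 · 53 = 1537.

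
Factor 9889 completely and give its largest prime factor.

9889 = 11 · 899
899 = 29 · 31
31 is prime.
So 9889 = 11 · 29 · 31; the largest prime factor is 31.

31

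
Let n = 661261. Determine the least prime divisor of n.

31

661261 is odd.
Digit sum 22, not divisible by 3.
Ends in 1: not divisible by 5.
7: 661261 = 7·94465 + 6
11: 661261 = 11·60114 + 7
13: 661261 = 13·50866 + 3
17: 661261 = 17·38897 + 12
19: 661261 = 19·34803 + 4
23: 661261 = 23·28750 + 11
29: 661261 = 29·22802 + 3
31: 661261 = 31·21331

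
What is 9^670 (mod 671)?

9^1 ≡ 9 (mod 671)
9^2 ≡ 9^2 = 81 ≡ 81 (mod 671)
9^4 ≡ 81^2 = 6561 ≡ 522 (mod 671)
9^8 ≡ 522^2 = 272484 ≡ 58 (mod 671)
9^16 ≡ 58^2 = 3364 ≡ 9 (mod 671)
9^32 ≡ 9^2 = 81 ≡ 81 (mod 671)
9^64 ≡ 81^2 = 6561 ≡ 522 (mod 671)
9^128 ≡ 522^2 = 272484 ≡ 58 (mod 671)
9^256 ≡ 58^2 = 3364 ≡ 9 (mod 671)
9^512 ≡ 9^2 = 81 ≡ 81 (mod 671)
670 = 512 + 128 + 16 + 8 + 4 + 2 in binary powers of 2.
So 9^670 ≡ 81 · 58 · 9 · 58 · 522 · 81 ≡ 1 (mod 671).
Since the result is 1, base 9 gives no evidence that 671 is composite.

1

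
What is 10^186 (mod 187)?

10^1 ≡ 10 (mod 187)
10^2 ≡ 10^2 = 100 ≡ 100 (mod 187)
10^4 ≡ 100^2 = 10000 ≡ 89 (mod 187)
10^8 ≡ 89^2 = 7921 ≡ 67 (mod 187)
10^16 ≡ 67^2 = 4489 ≡ 1 (mod 187)
10^32 ≡ 1^2 = 1 ≡ 1 (mod 187)
10^64 ≡ 1^2 = 1 ≡ 1 (mod 187)
10^128 ≡ 1^2 = 1 ≡ 1 (mod 187)
186 = 128 + 32 + 16 + 8 + 2 in binary powers of 2.
So 10^186 ≡ 1 · 1 · 1 · 67 · 100 ≡ 155 (mod 187).
Since 155 ≠ 1, base 10 is a Fermat witness: 187 is composite.

155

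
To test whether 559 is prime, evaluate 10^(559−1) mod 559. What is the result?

10^1 ≡ 10 (mod 559)
10^2 ≡ 10^2 = 100 ≡ 100 (mod 559)
10^4 ≡ 100^2 = 10000 ≡ 497 (mod 559)
10^8 ≡ 497^2 = 247009 ≡ 490 (mod 559)
10^16 ≡ 490^2 = 240100 ≡ 289 (mod 559)
10^32 ≡ 289^2 = 83521 ≡ 230 (mod 559)
10^64 ≡ 230^2 = 52900 ≡ 354 (mod 559)
10^128 ≡ 354^2 = 125316 ≡ 100 (mod 559)
10^256 ≡ 100^2 = 10000 ≡ 497 (mod 559)
10^512 ≡ 497^2 = 247009 ≡ 490 (mod 559)
558 = 512 + 32 + 8 + 4 + 2 in binary powers of 2.
So 10^558 ≡ 490 · 230 · 490 · 497 · 100 ≡ 365 (mod 559).
Since 365 ≠ 1, base 10 is a Fermat witness: 559 is composite.

365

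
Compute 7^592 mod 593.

1

7^1 ≡ 7 (mod 593)
7^2 ≡ 7^2 = 49 ≡ 49 (mod 593)
7^4 ≡ 49^2 = 2401 ≡ 29 (mod 593)
7^8 ≡ 29^2 = 841 ≡ 248 (mod 593)
7^16 ≡ 248^2 = 61504 ≡ 425 (mod 593)
7^32 ≡ 425^2 = 180625 ≡ 353 (mod 593)
7^64 ≡ 353^2 = 124609 ≡ 79 (mod 593)
7^128 ≡ 79^2 = 6241 ≡ 311 (mod 593)
7^256 ≡ 311^2 = 96721 ≡ 62 (mod 593)
7^512 ≡ 62^2 = 3844 ≡ 286 (mod 593)
592 = 512 + 64 + 16 in binary powers of 2.
So 7^592 ≡ 286 · 79 · 425 ≡ 1 (mod 593).
Since the result is 1, base 7 gives no evidence that 593 is composite.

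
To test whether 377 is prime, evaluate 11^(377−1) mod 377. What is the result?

81

11^1 ≡ 11 (mod 377)
11^2 ≡ 11^2 = 121 ≡ 121 (mod 377)
11^4 ≡ 121^2 = 14641 ≡ 315 (mod 377)
11^8 ≡ 315^2 = 99225 ≡ 74 (mod 377)
11^16 ≡ 74^2 = 5476 ≡ 198 (mod 377)
11^32 ≡ 198^2 = 39204 ≡ 373 (mod 377)
11^64 ≡ 373^2 = 139129 ≡ 16 (mod 377)
11^128 ≡ 16^2 = 256 ≡ 256 (mod 377)
11^256 ≡ 256^2 = 65536 ≡ 315 (mod 377)
376 = 256 + 64 + 32 + 16 + 8 in binary powers of 2.
So 11^376 ≡ 315 · 16 · 373 · 198 · 74 ≡ 81 (mod 377).
Since 81 ≠ 1, base 11 is a Fermat witness: 377 is composite.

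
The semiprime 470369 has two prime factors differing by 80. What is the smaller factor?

647

Since p = q + 80, we have 470369 = q(q + 80), so q² + 80q − 470369 = 0.
Discriminant: 80² + 4·470369 = 6400 + 1881476 = 1887876; √1887876 = 1374.
q = (−80 + 1374)/2 = 647, and p = q + 80 = 727.
Check: 647 · 727 = 470369.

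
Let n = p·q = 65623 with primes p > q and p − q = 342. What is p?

479

Since p = q + 342, we have 65623 = q(q + 342), so q² + 342q − 65623 = 0.
Discriminant: 342² + 4·65623 = 116964 + 262492 = 379456; √379456 = 616.
q = (−342 + 616)/2 = 137, and p = q + 342 = 479.
Check: 137 · 479 = 65623.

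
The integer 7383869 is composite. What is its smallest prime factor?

67

7383869 is odd.
Digit sum 44, not divisible by 3.
Ends in 9: not divisible by 5.
7: 7383869 = 7·1054838 + 3
11: 7383869 = 11·671260 + 9
13: 7383869 = 13·567989 + 12
17: 7383869 = 17·434345 + 4
19: 7383869 = 19·388624 + 13
23: 7383869 = 23·321037 + 18
29: 7383869 = 29·254616 + 5
31: 7383869 = 31·238189 + 10
37: 7383869 = 37·199564 + 1
41: 7383869 = 41·180094 + 15
43: 7383869 = 43·171717 + 38
47: 7383869 = 47·157103 + 28
53: 7383869 = 53·139318 + 15
59: 7383869 = 59·125150 + 19
61: 7383869 = 61·121047 + 2
67: 7383869 = 67·110207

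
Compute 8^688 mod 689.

8^1 ≡ 8 (mod 689)
8^2 ≡ 8^2 = 64 ≡ 64 (mod 689)
8^4 ≡ 64^2 = 4096 ≡ 651 (mod 689)
8^8 ≡ 651^2 = 423801 ≡ 66 (mod 689)
8^16 ≡ 66^2 = 4356 ≡ 222 (mod 689)
8^32 ≡ 222^2 = 49284 ≡ 365 (mod 689)
8^64 ≡ 365^2 = 133225 ≡ 248 (mod 689)
8^128 ≡ 248^2 = 61504 ≡ 183 (mod 689)
8^256 ≡ 183^2 = 33489 ≡ 417 (mod 689)
8^512 ≡ 417^2 = 173889 ≡ 261 (mod 689)
688 = 512 + 128 + 32 + 16 in binary powers of 2.
So 8^688 ≡ 261 · 183 · 365 · 222 ≡ 248 (mod 689).
Since 248 ≠ 1, base 8 is a Fermat witness: 689 is composite.

248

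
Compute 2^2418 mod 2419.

2^1 ≡ 2 (mod 2419)
2^2 ≡ 2^2 = 4 ≡ 4 (mod 2419)
2^4 ≡ 4^2 = 16 ≡ 16 (mod 2419)
2^8 ≡ 16^2 = 256 ≡ 256 (mod 2419)
2^16 ≡ 256^2 = 65536 ≡ 223 (mod 2419)
2^32 ≡ 223^2 = 49729 ≡ 1349 (mod 2419)
2^64 ≡ 1349^2 = 1819801 ≡ 713 (mod 2419)
2^128 ≡ 713^2 = 508369 ≡ 379 (mod 2419)
2^256 ≡ 379^2 = 143641 ≡ 920 (mod 2419)
2^512 ≡ 920^2 = 846400 ≡ 2169 (mod 2419)
2^1024 ≡ 2169^2 = 4704561 ≡ 2025 (mod 2419)
2^2048 ≡ 2025^2 = 4100625 ≡ 420 (mod 2419)
2418 = 2048 + 256 + 64 + 32 + 16 + 2 in binary powers of 2.
So 2^2418 ≡ 420 · 920 · 713 · 1349 · 223 · 4 ≡ 1138 (mod 2419).
Since 1138 ≠ 1, base 2 is a Fermat witness: 2419 is composite.

1138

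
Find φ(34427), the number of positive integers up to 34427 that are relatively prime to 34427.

34056

Factor: 34427 = 173 · 199.
φ(34427) = (173−1) · (199−1) = 172 · 198 = 34056.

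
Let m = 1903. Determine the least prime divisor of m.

11

1903 is odd.
Digit sum 13, not divisible by 3.
Ends in 3: not divisible by 5.
7: 1903 = 7·271 + 6
11: 1903 = 11·173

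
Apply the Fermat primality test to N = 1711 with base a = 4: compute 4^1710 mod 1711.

4^1 ≡ 4 (mod 1711)
4^2 ≡ 4^2 = 16 ≡ 16 (mod 1711)
4^4 ≡ 16^2 = 256 ≡ 256 (mod 1711)
4^8 ≡ 256^2 = 65536 ≡ 518 (mod 1711)
4^16 ≡ 518^2 = 268324 ≡ 1408 (mod 1711)
4^32 ≡ 1408^2 = 1982464 ≡ 1126 (mod 1711)
4^64 ≡ 1126^2 = 1267876 ≡ 25 (mod 1711)
4^128 ≡ 25^2 = 625 ≡ 625 (mod 1711)
4^256 ≡ 625^2 = 390625 ≡ 517 (mod 1711)
4^512 ≡ 517^2 = 267289 ≡ 373 (mod 1711)
4^1024 ≡ 373^2 = 139129 ≡ 538 (mod 1711)
1710 = 1024 + 512 + 128 + 32 + 8 + 4 + 2 in binary powers of 2.
So 4^1710 ≡ 538 · 373 · 625 · 1126 · 518 · 256 · 16 ≡ 74 (mod 1711).
Since 74 ≠ 1, base 4 is a Fermat witness: 1711 is composite.

74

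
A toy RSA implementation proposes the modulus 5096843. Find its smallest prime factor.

79

5096843 is odd.
Digit sum 35, not divisible by 3.
Ends in 3: not divisible by 5.
7: 5096843 = 7·728120 + 3
11: 5096843 = 11·463349 + 4
13: 5096843 = 13·392064 + 11
17: 5096843 = 17·299814 + 5
19: 5096843 = 19·268254 + 17
23: 5096843 = 23·221601 + 20
29: 5096843 = 29·175753 + 6
31: 5096843 = 31·164414 + 9
37: 5096843 = 37·137752 + 19
41: 5096843 = 41·124313 + 10
43: 5096843 = 43·118531 + 10
47: 5096843 = 47·108443 + 22
53: 5096843 = 53·96166 + 45
59: 5096843 = 59·86387 + 10
61: 5096843 = 61·83554 + 49
67: 5096843 = 67·76072 + 19
71: 5096843 = 71·71786 + 37
73: 5096843 = 73·69819 + 56
79: 5096843 = 79·64517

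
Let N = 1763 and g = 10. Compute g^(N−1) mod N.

10^1 ≡ 10 (mod 1763)
10^2 ≡ 10^2 = 100 ≡ 100 (mod 1763)
10^4 ≡ 100^2 = 10000 ≡ 1185 (mod 1763)
10^8 ≡ 1185^2 = 1404225 ≡ 877 (mod 1763)
10^16 ≡ 877^2 = 769129 ≡ 461 (mod 1763)
10^32 ≡ 461^2 = 212521 ≡ 961 (mod 1763)
10^64 ≡ 961^2 = 923521 ≡ 1472 (mod 1763)
10^128 ≡ 1472^2 = 2166784 ≡ 57 (mod 1763)
10^256 ≡ 57^2 = 3249 ≡ 1486 (mod 1763)
10^512 ≡ 1486^2 = 2208196 ≡ 920 (mod 1763)
10^1024 ≡ 920^2 = 846400 ≡ 160 (mod 1763)
1762 = 1024 + 512 + 128 + 64 + 32 + 2 in binary powers of 2.
So 10^1762 ≡ 160 · 920 · 57 · 1472 · 961 · 100 ≡ 1330 (mod 1763).
Since 1330 ≠ 1, base 10 is a Fermat witness: 1763 is composite.

1330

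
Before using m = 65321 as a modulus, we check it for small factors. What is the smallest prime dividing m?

83

65321 is odd.
Digit sum 17, not divisible by 3.
Ends in 1: not divisible by 5.
7: 65321 = 7·9331 + 4
11: 65321 = 11·5938 + 3
13: 65321 = 13·5024 + 9
17: 65321 = 17·3842 + 7
19: 65321 = 19·3437 + 18
23: 65321 = 23·2840 + 1
29: 65321 = 29·2252 + 13
31: 65321 = 31·2107 + 4
37: 65321 = 37·1765 + 16
41: 65321 = 41·1593 + 8
43: 65321 = 43·1519 + 4
47: 65321 = 47·1389 + 38
53: 65321 = 53·1232 + 25
59: 65321 = 59·1107 + 8
61: 65321 = 61·1070 + 51
67: 65321 = 67·974 + 63
71: 65321 = 71·920 + 1
73: 65321 = 73·894 + 59
79: 65321 = 79·826 + 67
83: 65321 = 83·787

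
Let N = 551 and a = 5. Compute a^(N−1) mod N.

480

5^1 ≡ 5 (mod 551)
5^2 ≡ 5^2 = 25 ≡ 25 (mod 551)
5^4 ≡ 25^2 = 625 ≡ 74 (mod 551)
5^8 ≡ 74^2 = 5476 ≡ 517 (mod 551)
5^16 ≡ 517^2 = 267289 ≡ 54 (mod 551)
5^32 ≡ 54^2 = 2916 ≡ 161 (mod 551)
5^64 ≡ 161^2 = 25921 ≡ 24 (mod 551)
5^128 ≡ 24^2 = 576 ≡ 25 (mod 551)
5^256 ≡ 25^2 = 625 ≡ 74 (mod 551)
5^512 ≡ 74^2 = 5476 ≡ 517 (mod 551)
550 = 512 + 32 + 4 + 2 in binary powers of 2.
So 5^550 ≡ 517 · 161 · 74 · 25 ≡ 480 (mod 551).
Since 480 ≠ 1, base 5 is a Fermat witness: 551 is composite.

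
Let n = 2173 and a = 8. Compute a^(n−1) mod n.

346

8^1 ≡ 8 (mod 2173)
8^2 ≡ 8^2 = 64 ≡ 64 (mod 2173)
8^4 ≡ 64^2 = 4096 ≡ 1923 (mod 2173)
8^8 ≡ 1923^2 = 3697929 ≡ 1656 (mod 2173)
8^16 ≡ 1656^2 = 2742336 ≡ 10 (mod 2173)
8^32 ≡ 10^2 = 100 ≡ 100 (mod 2173)
8^64 ≡ 100^2 = 10000 ≡ 1308 (mod 2173)
8^128 ≡ 1308^2 = 1710864 ≡ 713 (mod 2173)
8^256 ≡ 713^2 = 508369 ≡ 2060 (mod 2173)
8^512 ≡ 2060^2 = 4243600 ≡ 1904 (mod 2173)
8^1024 ≡ 1904^2 = 3625216 ≡ 652 (mod 2173)
8^2048 ≡ 652^2 = 425104 ≡ 1369 (mod 2173)
2172 = 2048 + 64 + 32 + 16 + 8 + 4 in binary powers of 2.
So 8^2172 ≡ 1369 · 1308 · 100 · 10 · 1656 · 1923 ≡ 346 (mod 2173).
Since 346 ≠ 1, base 8 is a Fermat witness: 2173 is composite.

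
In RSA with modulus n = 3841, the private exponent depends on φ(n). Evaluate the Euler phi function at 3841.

3652

Factor: 3841 = 23 · 167.
φ(3841) = (23−1) · (167−1) = 22 · 166 = 3652.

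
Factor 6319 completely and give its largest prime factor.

6319 = 71 · 89
89 is prime.
So 6319 = 71 · 89; the largest prime factor is 89.

89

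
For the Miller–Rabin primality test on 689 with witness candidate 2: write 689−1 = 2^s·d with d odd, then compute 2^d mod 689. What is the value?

689 − 1 = 688 = 2^4 · 43, so d = 43.
2^1 ≡ 2 (mod 689)
2^2 ≡ 2^2 = 4 ≡ 4 (mod 689)
2^4 ≡ 4^2 = 16 ≡ 16 (mod 689)
2^8 ≡ 16^2 = 256 ≡ 256 (mod 689)
2^16 ≡ 256^2 = 65536 ≡ 81 (mod 689)
2^32 ≡ 81^2 = 6561 ≡ 360 (mod 689)
43 = 32 + 8 + 2 + 1 in binary powers of 2.
So 2^43 ≡ 360 · 256 · 4 · 2 ≡ 50 (mod 689).
Squaring chain: 50 → 433 → 81 → 360; never reaches −1, so base 2 is a Miller–Rabin witness that 689 is composite.

50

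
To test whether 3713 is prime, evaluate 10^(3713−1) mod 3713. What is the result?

10^1 ≡ 10 (mod 3713)
10^2 ≡ 10^2 = 100 ≡ 100 (mod 3713)
10^4 ≡ 100^2 = 10000 ≡ 2574 (mod 3713)
10^8 ≡ 2574^2 = 6625476 ≡ 1484 (mod 3713)
10^16 ≡ 1484^2 = 2202256 ≡ 447 (mod 3713)
10^32 ≡ 447^2 = 199809 ≡ 3020 (mod 3713)
10^64 ≡ 3020^2 = 9120400 ≡ 1272 (mod 3713)
10^128 ≡ 1272^2 = 1617984 ≡ 2829 (mod 3713)
10^256 ≡ 2829^2 = 8003241 ≡ 1726 (mod 3713)
10^512 ≡ 1726^2 = 2979076 ≡ 1250 (mod 3713)
10^1024 ≡ 1250^2 = 1562500 ≡ 3040 (mod 3713)
10^2048 ≡ 3040^2 = 9241600 ≡ 3656 (mod 3713)
3712 = 2048 + 1024 + 512 + 128 in binary powers of 2.
So 10^3712 ≡ 3656 · 3040 · 1250 · 2829 ≡ 2550 (mod 3713).
Since 2550 ≠ 1, base 10 is a Fermat witness: 3713 is composite.

2550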